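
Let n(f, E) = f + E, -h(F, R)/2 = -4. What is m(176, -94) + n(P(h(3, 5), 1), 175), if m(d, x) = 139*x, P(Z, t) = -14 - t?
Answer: -12906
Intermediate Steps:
h(F, R) = 8 (h(F, R) = -2*(-4) = 8)
n(f, E) = E + f
m(176, -94) + n(P(h(3, 5), 1), 175) = 139*(-94) + (175 + (-14 - 1*1)) = -13066 + (175 + (-14 - 1)) = -13066 + (175 - 15) = -13066 + 160 = -12906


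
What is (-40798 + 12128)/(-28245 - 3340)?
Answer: 5734/6317 ≈ 0.90771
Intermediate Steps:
(-40798 + 12128)/(-28245 - 3340) = -28670/(-31585) = -28670*(-1/31585) = 5734/6317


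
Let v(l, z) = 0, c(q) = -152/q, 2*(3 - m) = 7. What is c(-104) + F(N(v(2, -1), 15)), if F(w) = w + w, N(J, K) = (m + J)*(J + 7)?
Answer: -72/13 ≈ -5.5385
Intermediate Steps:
m = -½ (m = 3 - ½*7 = 3 - 7/2 = -½ ≈ -0.50000)
N(J, K) = (7 + J)*(-½ + J) (N(J, K) = (-½ + J)*(J + 7) = (-½ + J)*(7 + J) = (7 + J)*(-½ + J))
F(w) = 2*w
c(-104) + F(N(v(2, -1), 15)) = -152/(-104) + 2*(-7/2 + 0² + (13/2)*0) = -152*(-1/104) + 2*(-7/2 + 0 + 0) = 19/13 + 2*(-7/2) = 19/13 - 7 = -72/13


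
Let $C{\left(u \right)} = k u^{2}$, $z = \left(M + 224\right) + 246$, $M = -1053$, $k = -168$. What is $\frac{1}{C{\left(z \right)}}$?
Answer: $- \frac{1}{57101352} \approx -1.7513 \cdot 10^{-8}$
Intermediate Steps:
$z = -583$ ($z = \left(-1053 + 224\right) + 246 = -829 + 246 = -583$)
$C{\left(u \right)} = - 168 u^{2}$
$\frac{1}{C{\left(z \right)}} = \frac{1}{\left(-168\right) \left(-583\right)^{2}} = \frac{1}{\left(-168\right) 339889} = \frac{1}{-57101352} = - \frac{1}{57101352}$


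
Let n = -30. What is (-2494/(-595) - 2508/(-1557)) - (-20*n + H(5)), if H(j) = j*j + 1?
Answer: -191520124/308805 ≈ -620.20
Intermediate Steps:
H(j) = 1 + j² (H(j) = j² + 1 = 1 + j²)
(-2494/(-595) - 2508/(-1557)) - (-20*n + H(5)) = (-2494/(-595) - 2508/(-1557)) - (-20*(-30) + (1 + 5²)) = (-2494*(-1/595) - 2508*(-1/1557)) - (600 + (1 + 25)) = (2494/595 + 836/519) - (600 + 26) = 1791806/308805 - 1*626 = 1791806/308805 - 626 = -191520124/308805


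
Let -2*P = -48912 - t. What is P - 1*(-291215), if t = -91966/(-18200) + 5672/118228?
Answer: 24258944145533/76848200 ≈ 3.1567e+5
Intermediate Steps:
t = 196003333/38424100 (t = -91966*(-1/18200) + 5672*(1/118228) = 6569/1300 + 1418/29557 = 196003333/38424100 ≈ 5.1011)
P = 1879595582533/76848200 (P = -(-48912 - 1*196003333/38424100)/2 = -(-48912 - 196003333/38424100)/2 = -½*(-1879595582533/38424100) = 1879595582533/76848200 ≈ 24459.)
P - 1*(-291215) = 1879595582533/76848200 - 1*(-291215) = 1879595582533/76848200 + 291215 = 24258944145533/76848200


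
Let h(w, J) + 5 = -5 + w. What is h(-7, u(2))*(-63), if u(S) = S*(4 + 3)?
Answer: 1071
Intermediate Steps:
u(S) = 7*S (u(S) = S*7 = 7*S)
h(w, J) = -10 + w (h(w, J) = -5 + (-5 + w) = -10 + w)
h(-7, u(2))*(-63) = (-10 - 7)*(-63) = -17*(-63) = 1071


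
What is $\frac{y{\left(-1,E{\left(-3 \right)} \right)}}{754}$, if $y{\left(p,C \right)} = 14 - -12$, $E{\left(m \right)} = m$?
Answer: $\frac{1}{29} \approx 0.034483$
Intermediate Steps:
$y{\left(p,C \right)} = 26$ ($y{\left(p,C \right)} = 14 + 12 = 26$)
$\frac{y{\left(-1,E{\left(-3 \right)} \right)}}{754} = \frac{26}{754} = 26 \cdot \frac{1}{754} = \frac{1}{29}$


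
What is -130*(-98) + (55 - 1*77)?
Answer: 12718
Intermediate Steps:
-130*(-98) + (55 - 1*77) = 12740 + (55 - 77) = 12740 - 22 = 12718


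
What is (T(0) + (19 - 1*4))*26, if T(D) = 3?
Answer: 468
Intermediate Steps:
(T(0) + (19 - 1*4))*26 = (3 + (19 - 1*4))*26 = (3 + (19 - 4))*26 = (3 + 15)*26 = 18*26 = 468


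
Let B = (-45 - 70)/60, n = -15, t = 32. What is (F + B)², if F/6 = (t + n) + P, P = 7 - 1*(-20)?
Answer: 9891025/144 ≈ 68688.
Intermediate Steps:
P = 27 (P = 7 + 20 = 27)
F = 264 (F = 6*((32 - 15) + 27) = 6*(17 + 27) = 6*44 = 264)
B = -23/12 (B = -115*1/60 = -23/12 ≈ -1.9167)
(F + B)² = (264 - 23/12)² = (3145/12)² = 9891025/144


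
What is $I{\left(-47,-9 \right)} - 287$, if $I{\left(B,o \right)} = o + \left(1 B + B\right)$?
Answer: $-390$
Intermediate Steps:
$I{\left(B,o \right)} = o + 2 B$ ($I{\left(B,o \right)} = o + \left(B + B\right) = o + 2 B$)
$I{\left(-47,-9 \right)} - 287 = \left(-9 + 2 \left(-47\right)\right) - 287 = \left(-9 - 94\right) - 287 = -103 - 287 = -390$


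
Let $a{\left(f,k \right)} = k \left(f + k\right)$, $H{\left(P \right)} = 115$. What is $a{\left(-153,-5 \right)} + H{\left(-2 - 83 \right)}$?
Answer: $905$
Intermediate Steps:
$a{\left(-153,-5 \right)} + H{\left(-2 - 83 \right)} = - 5 \left(-153 - 5\right) + 115 = \left(-5\right) \left(-158\right) + 115 = 790 + 115 = 905$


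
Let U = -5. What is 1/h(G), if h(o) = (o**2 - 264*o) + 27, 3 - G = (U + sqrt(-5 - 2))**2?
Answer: I/(4*(735*sqrt(7) + 878*I)) ≈ 4.8216e-5 + 0.00010679*I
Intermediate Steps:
G = 3 - (-5 + I*sqrt(7))**2 (G = 3 - (-5 + sqrt(-5 - 2))**2 = 3 - (-5 + sqrt(-7))**2 = 3 - (-5 + I*sqrt(7))**2 ≈ -15.0 + 26.458*I)
h(o) = 27 + o**2 - 264*o
1/h(G) = 1/(27 + (-15 + 10*I*sqrt(7))**2 - 264*(-15 + 10*I*sqrt(7))) = 1/(27 + (-15 + 10*I*sqrt(7))**2 + (3960 - 2640*I*sqrt(7))) = 1/(3987 + (-15 + 10*I*sqrt(7))**2 - 2640*I*sqrt(7))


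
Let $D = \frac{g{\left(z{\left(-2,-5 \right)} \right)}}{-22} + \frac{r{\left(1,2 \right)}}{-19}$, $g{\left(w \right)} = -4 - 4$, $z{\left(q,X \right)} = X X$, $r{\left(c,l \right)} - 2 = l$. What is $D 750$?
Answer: $\frac{24000}{209} \approx 114.83$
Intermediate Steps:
$r{\left(c,l \right)} = 2 + l$
$z{\left(q,X \right)} = X^{2}$
$g{\left(w \right)} = -8$
$D = \frac{32}{209}$ ($D = - \frac{8}{-22} + \frac{2 + 2}{-19} = \left(-8\right) \left(- \frac{1}{22}\right) + 4 \left(- \frac{1}{19}\right) = \frac{4}{11} - \frac{4}{19} = \frac{32}{209} \approx 0.15311$)
$D 750 = \frac{32}{209} \cdot 750 = \frac{24000}{209}$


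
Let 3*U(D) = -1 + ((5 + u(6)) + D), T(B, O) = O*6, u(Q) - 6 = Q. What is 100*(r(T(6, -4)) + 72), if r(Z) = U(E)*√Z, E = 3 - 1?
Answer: 7200 + 1200*I*√6 ≈ 7200.0 + 2939.4*I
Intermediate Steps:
u(Q) = 6 + Q
T(B, O) = 6*O
E = 2
U(D) = 16/3 + D/3 (U(D) = (-1 + ((5 + (6 + 6)) + D))/3 = (-1 + ((5 + 12) + D))/3 = (-1 + (17 + D))/3 = (16 + D)/3 = 16/3 + D/3)
r(Z) = 6*√Z (r(Z) = (16/3 + (⅓)*2)*√Z = (16/3 + ⅔)*√Z = 6*√Z)
100*(r(T(6, -4)) + 72) = 100*(6*√(6*(-4)) + 72) = 100*(6*√(-24) + 72) = 100*(6*(2*I*√6) + 72) = 100*(12*I*√6 + 72) = 100*(72 + 12*I*√6) = 7200 + 1200*I*√6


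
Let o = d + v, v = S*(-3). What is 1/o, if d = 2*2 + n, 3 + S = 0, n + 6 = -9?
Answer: -½ ≈ -0.50000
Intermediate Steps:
n = -15 (n = -6 - 9 = -15)
S = -3 (S = -3 + 0 = -3)
v = 9 (v = -3*(-3) = 9)
d = -11 (d = 2*2 - 15 = 4 - 15 = -11)
o = -2 (o = -11 + 9 = -2)
1/o = 1/(-2) = -½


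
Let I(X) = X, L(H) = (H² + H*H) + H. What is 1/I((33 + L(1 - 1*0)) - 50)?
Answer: -1/14 ≈ -0.071429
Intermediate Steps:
L(H) = H + 2*H² (L(H) = (H² + H²) + H = 2*H² + H = H + 2*H²)
1/I((33 + L(1 - 1*0)) - 50) = 1/((33 + (1 - 1*0)*(1 + 2*(1 - 1*0))) - 50) = 1/((33 + (1 + 0)*(1 + 2*(1 + 0))) - 50) = 1/((33 + 1*(1 + 2*1)) - 50) = 1/((33 + 1*(1 + 2)) - 50) = 1/((33 + 1*3) - 50) = 1/((33 + 3) - 50) = 1/(36 - 50) = 1/(-14) = -1/14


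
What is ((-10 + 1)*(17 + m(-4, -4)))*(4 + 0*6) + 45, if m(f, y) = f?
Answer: -423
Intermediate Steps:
((-10 + 1)*(17 + m(-4, -4)))*(4 + 0*6) + 45 = ((-10 + 1)*(17 - 4))*(4 + 0*6) + 45 = (-9*13)*(4 + 0) + 45 = -117*4 + 45 = -468 + 45 = -423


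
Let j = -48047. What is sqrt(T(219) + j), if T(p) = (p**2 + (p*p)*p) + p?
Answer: 2*sqrt(2625898) ≈ 3240.9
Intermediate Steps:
T(p) = p + p**2 + p**3 (T(p) = (p**2 + p**2*p) + p = (p**2 + p**3) + p = p + p**2 + p**3)
sqrt(T(219) + j) = sqrt(219*(1 + 219 + 219**2) - 48047) = sqrt(219*(1 + 219 + 47961) - 48047) = sqrt(219*48181 - 48047) = sqrt(10551639 - 48047) = sqrt(10503592) = 2*sqrt(2625898)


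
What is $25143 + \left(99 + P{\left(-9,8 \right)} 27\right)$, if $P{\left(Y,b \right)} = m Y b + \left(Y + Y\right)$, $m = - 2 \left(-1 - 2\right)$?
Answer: $13092$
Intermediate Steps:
$m = 6$ ($m = \left(-2\right) \left(-3\right) = 6$)
$P{\left(Y,b \right)} = 2 Y + 6 Y b$ ($P{\left(Y,b \right)} = 6 Y b + \left(Y + Y\right) = 6 Y b + 2 Y = 2 Y + 6 Y b$)
$25143 + \left(99 + P{\left(-9,8 \right)} 27\right) = 25143 + \left(99 + 2 \left(-9\right) \left(1 + 3 \cdot 8\right) 27\right) = 25143 + \left(99 + 2 \left(-9\right) \left(1 + 24\right) 27\right) = 25143 + \left(99 + 2 \left(-9\right) 25 \cdot 27\right) = 25143 + \left(99 - 12150\right) = 25143 - 12051 = 13092$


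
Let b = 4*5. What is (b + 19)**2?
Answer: 1521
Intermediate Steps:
b = 20
(b + 19)**2 = (20 + 19)**2 = 39**2 = 1521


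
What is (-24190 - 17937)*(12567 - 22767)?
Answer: 429695400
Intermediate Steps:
(-24190 - 17937)*(12567 - 22767) = -42127*(-10200) = 429695400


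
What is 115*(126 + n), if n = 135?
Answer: 30015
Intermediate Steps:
115*(126 + n) = 115*(126 + 135) = 115*261 = 30015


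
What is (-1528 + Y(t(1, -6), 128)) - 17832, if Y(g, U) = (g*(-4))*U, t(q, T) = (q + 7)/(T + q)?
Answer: -92704/5 ≈ -18541.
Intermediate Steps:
t(q, T) = (7 + q)/(T + q)
Y(g, U) = -4*U*g (Y(g, U) = (-4*g)*U = -4*U*g)
(-1528 + Y(t(1, -6), 128)) - 17832 = (-1528 - 4*128*(7 + 1)/(-6 + 1)) - 17832 = (-1528 - 4*128*8/(-5)) - 17832 = (-1528 - 4*128*(-⅕*8)) - 17832 = (-1528 - 4*128*(-8/5)) - 17832 = (-1528 + 4096/5) - 17832 = -3544/5 - 17832 = -92704/5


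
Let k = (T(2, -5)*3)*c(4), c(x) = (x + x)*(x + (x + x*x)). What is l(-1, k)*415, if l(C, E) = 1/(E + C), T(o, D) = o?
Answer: 415/1151 ≈ 0.36056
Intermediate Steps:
c(x) = 2*x*(x**2 + 2*x) (c(x) = (2*x)*(x + (x + x**2)) = (2*x)*(x**2 + 2*x) = 2*x*(x**2 + 2*x))
k = 1152 (k = (2*3)*(2*4**2*(2 + 4)) = 6*(2*16*6) = 6*192 = 1152)
l(C, E) = 1/(C + E)
l(-1, k)*415 = 415/(-1 + 1152) = 415/1151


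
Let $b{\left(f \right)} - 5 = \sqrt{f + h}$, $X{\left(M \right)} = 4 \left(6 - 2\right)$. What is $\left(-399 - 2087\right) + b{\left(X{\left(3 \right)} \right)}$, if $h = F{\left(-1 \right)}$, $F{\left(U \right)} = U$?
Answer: $-2481 + \sqrt{15} \approx -2477.1$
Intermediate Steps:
$X{\left(M \right)} = 16$ ($X{\left(M \right)} = 4 \cdot 4 = 16$)
$h = -1$
$b{\left(f \right)} = 5 + \sqrt{-1 + f}$ ($b{\left(f \right)} = 5 + \sqrt{f - 1} = 5 + \sqrt{-1 + f}$)
$\left(-399 - 2087\right) + b{\left(X{\left(3 \right)} \right)} = \left(-399 - 2087\right) + \left(5 + \sqrt{-1 + 16}\right) = -2486 + \left(5 + \sqrt{15}\right) = -2481 + \sqrt{15}$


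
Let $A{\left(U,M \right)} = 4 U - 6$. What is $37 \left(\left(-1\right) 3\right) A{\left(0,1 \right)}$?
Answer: $666$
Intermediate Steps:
$A{\left(U,M \right)} = -6 + 4 U$
$37 \left(\left(-1\right) 3\right) A{\left(0,1 \right)} = 37 \left(\left(-1\right) 3\right) \left(-6 + 4 \cdot 0\right) = 37 \left(-3\right) \left(-6 + 0\right) = \left(-111\right) \left(-6\right) = 666$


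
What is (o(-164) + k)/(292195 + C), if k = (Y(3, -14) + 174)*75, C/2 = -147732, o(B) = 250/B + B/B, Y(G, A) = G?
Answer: -155501/38294 ≈ -4.0607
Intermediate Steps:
o(B) = 1 + 250/B (o(B) = 250/B + 1 = 1 + 250/B)
C = -295464 (C = 2*(-147732) = -295464)
k = 13275 (k = (3 + 174)*75 = 177*75 = 13275)
(o(-164) + k)/(292195 + C) = ((250 - 164)/(-164) + 13275)/(292195 - 295464) = (-1/164*86 + 13275)/(-3269) = (-43/82 + 13275)*(-1/3269) = (1088507/82)*(-1/3269) = -155501/38294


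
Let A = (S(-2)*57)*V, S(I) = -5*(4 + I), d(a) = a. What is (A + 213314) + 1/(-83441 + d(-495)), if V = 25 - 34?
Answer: 18335315583/83936 ≈ 2.1844e+5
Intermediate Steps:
S(I) = -20 - 5*I
V = -9
A = 5130 (A = ((-20 - 5*(-2))*57)*(-9) = ((-20 + 10)*57)*(-9) = -10*57*(-9) = -570*(-9) = 5130)
(A + 213314) + 1/(-83441 + d(-495)) = (5130 + 213314) + 1/(-83441 - 495) = 218444 + 1/(-83936) = 218444 - 1/83936 = 18335315583/83936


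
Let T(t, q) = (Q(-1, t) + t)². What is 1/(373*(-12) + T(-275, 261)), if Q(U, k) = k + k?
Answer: 1/676149 ≈ 1.4790e-6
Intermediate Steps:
Q(U, k) = 2*k
T(t, q) = 9*t² (T(t, q) = (2*t + t)² = (3*t)² = 9*t²)
1/(373*(-12) + T(-275, 261)) = 1/(373*(-12) + 9*(-275)²) = 1/(-4476 + 9*75625) = 1/(-4476 + 680625) = 1/676149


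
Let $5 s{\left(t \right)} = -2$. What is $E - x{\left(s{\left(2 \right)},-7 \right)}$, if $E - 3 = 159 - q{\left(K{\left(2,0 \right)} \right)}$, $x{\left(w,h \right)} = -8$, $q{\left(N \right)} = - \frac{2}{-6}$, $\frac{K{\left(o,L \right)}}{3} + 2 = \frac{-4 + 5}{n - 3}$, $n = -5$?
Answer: $\frac{509}{3} \approx 169.67$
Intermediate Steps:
$K{\left(o,L \right)} = - \frac{51}{8}$ ($K{\left(o,L \right)} = -6 + 3 \frac{-4 + 5}{-5 - 3} = -6 + 3 \cdot 1 \frac{1}{-8} = -6 + 3 \cdot 1 \left(- \frac{1}{8}\right) = -6 + 3 \left(- \frac{1}{8}\right) = -6 - \frac{3}{8} = - \frac{51}{8}$)
$q{\left(N \right)} = \frac{1}{3}$ ($q{\left(N \right)} = \left(-2\right) \left(- \frac{1}{6}\right) = \frac{1}{3}$)
$s{\left(t \right)} = - \frac{2}{5}$ ($s{\left(t \right)} = \frac{1}{5} \left(-2\right) = - \frac{2}{5}$)
$E = \frac{485}{3}$ ($E = 3 + \left(159 - \frac{1}{3}\right) = 3 + \frac{476}{3} = \frac{485}{3} \approx 161.67$)
$E - x{\left(s{\left(2 \right)},-7 \right)} = \frac{485}{3} - -8 = \frac{485}{3} + 8 = \frac{509}{3}$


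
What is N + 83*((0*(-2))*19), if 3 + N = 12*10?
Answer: 117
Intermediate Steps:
N = 117 (N = -3 + 12*10 = -3 + 120 = 117)
N + 83*((0*(-2))*19) = 117 + 83*((0*(-2))*19) = 117 + 83*(0*19) = 117 + 83*0 = 117 + 0 = 117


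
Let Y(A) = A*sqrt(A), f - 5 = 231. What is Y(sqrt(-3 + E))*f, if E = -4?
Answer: 236*7**(3/4)*I**(3/2) ≈ -718.16 + 718.16*I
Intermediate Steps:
f = 236 (f = 5 + 231 = 236)
Y(A) = A**(3/2)
Y(sqrt(-3 + E))*f = (sqrt(-3 - 4))**(3/2)*236 = (sqrt(-7))**(3/2)*236 = (I*sqrt(7))**(3/2)*236 = (7**(3/4)*I**(3/2))*236 = 236*7**(3/4)*I**(3/2)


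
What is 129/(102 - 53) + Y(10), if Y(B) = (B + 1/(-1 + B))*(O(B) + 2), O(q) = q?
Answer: 18223/147 ≈ 123.97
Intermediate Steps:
Y(B) = (2 + B)*(B + 1/(-1 + B)) (Y(B) = (B + 1/(-1 + B))*(B + 2) = (B + 1/(-1 + B))*(2 + B) = (2 + B)*(B + 1/(-1 + B)))
129/(102 - 53) + Y(10) = 129/(102 - 53) + (2 + 10² + 10³ - 1*10)/(-1 + 10) = 129/49 + (2 + 100 + 1000 - 10)/9 = 129*(1/49) + (⅑)*1092 = 129/49 + 364/3 = 18223/147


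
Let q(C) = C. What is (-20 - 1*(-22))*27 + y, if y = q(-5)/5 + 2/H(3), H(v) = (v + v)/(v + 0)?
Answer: 54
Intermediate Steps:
H(v) = 2 (H(v) = (2*v)/v = 2)
y = 0 (y = -5/5 + 2/2 = -5*⅕ + 2*(½) = -1 + 1 = 0)
(-20 - 1*(-22))*27 + y = (-20 - 1*(-22))*27 + 0 = (-20 + 22)*27 + 0 = 2*27 + 0 = 54 + 0 = 54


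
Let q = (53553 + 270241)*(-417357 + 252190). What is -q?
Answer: 53480083598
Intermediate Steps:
q = -53480083598 (q = 323794*(-165167) = -53480083598)
-q = -1*(-53480083598) = 53480083598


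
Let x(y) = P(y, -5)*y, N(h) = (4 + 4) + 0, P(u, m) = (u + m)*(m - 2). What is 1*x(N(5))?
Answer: -168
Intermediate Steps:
P(u, m) = (-2 + m)*(m + u) (P(u, m) = (m + u)*(-2 + m) = (-2 + m)*(m + u))
N(h) = 8 (N(h) = 8 + 0 = 8)
x(y) = y*(35 - 7*y) (x(y) = ((-5)² - 2*(-5) - 2*y - 5*y)*y = (25 + 10 - 2*y - 5*y)*y = (35 - 7*y)*y = y*(35 - 7*y))
1*x(N(5)) = 1*(7*8*(5 - 1*8)) = 1*(7*8*(5 - 8)) = 1*(7*8*(-3)) = 1*(-168) = -168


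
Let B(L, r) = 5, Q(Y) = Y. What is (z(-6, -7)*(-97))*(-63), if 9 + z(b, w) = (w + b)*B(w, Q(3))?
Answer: -452214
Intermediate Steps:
z(b, w) = -9 + 5*b + 5*w (z(b, w) = -9 + (w + b)*5 = -9 + (b + w)*5 = -9 + (5*b + 5*w) = -9 + 5*b + 5*w)
(z(-6, -7)*(-97))*(-63) = ((-9 + 5*(-6) + 5*(-7))*(-97))*(-63) = ((-9 - 30 - 35)*(-97))*(-63) = -74*(-97)*(-63) = 7178*(-63) = -452214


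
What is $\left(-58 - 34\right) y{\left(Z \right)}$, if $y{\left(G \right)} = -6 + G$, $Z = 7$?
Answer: $-92$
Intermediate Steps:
$\left(-58 - 34\right) y{\left(Z \right)} = \left(-58 - 34\right) \left(-6 + 7\right) = \left(-92\right) 1 = -92$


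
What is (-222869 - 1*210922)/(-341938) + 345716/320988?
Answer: 64363785779/27439498686 ≈ 2.3457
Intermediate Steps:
(-222869 - 1*210922)/(-341938) + 345716/320988 = (-222869 - 210922)*(-1/341938) + 345716*(1/320988) = -433791*(-1/341938) + 86429/80247 = 433791/341938 + 86429/80247 = 64363785779/27439498686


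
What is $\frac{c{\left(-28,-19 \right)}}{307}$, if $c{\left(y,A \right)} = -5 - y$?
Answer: $\frac{23}{307} \approx 0.074919$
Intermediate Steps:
$\frac{c{\left(-28,-19 \right)}}{307} = \frac{-5 - -28}{307} = \left(-5 + 28\right) \frac{1}{307} = 23 \cdot \frac{1}{307} = \frac{23}{307}$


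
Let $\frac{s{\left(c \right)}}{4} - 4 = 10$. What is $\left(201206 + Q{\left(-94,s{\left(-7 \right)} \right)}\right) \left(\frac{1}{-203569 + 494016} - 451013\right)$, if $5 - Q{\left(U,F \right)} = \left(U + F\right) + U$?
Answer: $- \frac{26375001347683830}{290447} \approx -9.0808 \cdot 10^{10}$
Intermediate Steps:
$s{\left(c \right)} = 56$ ($s{\left(c \right)} = 16 + 4 \cdot 10 = 16 + 40 = 56$)
$Q{\left(U,F \right)} = 5 - F - 2 U$ ($Q{\left(U,F \right)} = 5 - \left(\left(U + F\right) + U\right) = 5 - \left(\left(F + U\right) + U\right) = 5 - \left(F + 2 U\right) = 5 - F - 2 U$)
$\left(201206 + Q{\left(-94,s{\left(-7 \right)} \right)}\right) \left(\frac{1}{-203569 + 494016} - 451013\right) = \left(201206 - -137\right) \left(\frac{1}{-203569 + 494016} - 451013\right) = \left(201206 + \left(5 - 56 + 188\right)\right) \left(\frac{1}{290447} - 451013\right) = \left(201206 + 137\right) \left(\frac{1}{290447} - 451013\right) = 201343 \left(- \frac{130995372810}{290447}\right) = - \frac{26375001347683830}{290447}$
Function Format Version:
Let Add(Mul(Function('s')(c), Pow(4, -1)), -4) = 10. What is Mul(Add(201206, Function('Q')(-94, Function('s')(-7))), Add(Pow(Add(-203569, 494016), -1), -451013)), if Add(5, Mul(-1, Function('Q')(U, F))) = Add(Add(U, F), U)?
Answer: Rational(-26375001347683830, 290447) ≈ -9.0808e+10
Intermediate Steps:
Function('s')(c) = 56 (Function('s')(c) = Add(16, Mul(4, 10)) = Add(16, 40) = 56)
Function('Q')(U, F) = Add(5, Mul(-1, F), Mul(-2, U)) (Function('Q')(U, F) = Add(5, Mul(-1, Add(Add(U, F), U))) = Add(5, Mul(-1, Add(Add(F, U), U))) = Add(5, Mul(-1, Add(F, Mul(2, U)))) = Add(5, Add(Mul(-1, F), Mul(-2, U))) = Add(5, Mul(-1, F), Mul(-2, U)))
Mul(Add(201206, Function('Q')(-94, Function('s')(-7))), Add(Pow(Add(-203569, 494016), -1), -451013)) = Mul(Add(201206, Add(5, Mul(-1, 56), Mul(-2, -94))), Add(Pow(Add(-203569, 494016), -1), -451013)) = Mul(Add(201206, Add(5, -56, 188)), Add(Pow(290447, -1), -451013)) = Mul(Add(201206, 137), Add(Rational(1, 290447), -451013)) = Mul(201343, Rational(-130995372810, 290447)) = Rational(-26375001347683830, 290447)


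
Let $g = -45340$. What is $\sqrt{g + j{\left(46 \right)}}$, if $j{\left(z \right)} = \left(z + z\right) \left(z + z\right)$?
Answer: $2 i \sqrt{9219} \approx 192.03 i$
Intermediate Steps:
$j{\left(z \right)} = 4 z^{2}$ ($j{\left(z \right)} = 2 z 2 z = 4 z^{2}$)
$\sqrt{g + j{\left(46 \right)}} = \sqrt{-45340 + 4 \cdot 46^{2}} = \sqrt{-45340 + 4 \cdot 2116} = \sqrt{-45340 + 8464} = \sqrt{-36876} = 2 i \sqrt{9219}$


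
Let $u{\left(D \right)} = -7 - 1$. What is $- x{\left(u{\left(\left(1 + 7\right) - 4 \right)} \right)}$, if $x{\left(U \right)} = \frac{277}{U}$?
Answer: $\frac{277}{8} \approx 34.625$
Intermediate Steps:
$u{\left(D \right)} = -8$ ($u{\left(D \right)} = -7 - 1 = -8$)
$- x{\left(u{\left(\left(1 + 7\right) - 4 \right)} \right)} = - \frac{277}{-8} = - \frac{277 \left(-1\right)}{8} = \left(-1\right) \left(- \frac{277}{8}\right) = \frac{277}{8}$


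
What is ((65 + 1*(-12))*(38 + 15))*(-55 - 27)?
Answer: -230338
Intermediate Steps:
((65 + 1*(-12))*(38 + 15))*(-55 - 27) = ((65 - 12)*53)*(-82) = (53*53)*(-82) = 2809*(-82) = -230338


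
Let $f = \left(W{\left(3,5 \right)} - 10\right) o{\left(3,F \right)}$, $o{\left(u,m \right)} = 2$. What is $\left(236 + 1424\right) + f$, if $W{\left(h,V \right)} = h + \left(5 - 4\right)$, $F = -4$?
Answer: $1648$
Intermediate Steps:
$W{\left(h,V \right)} = 1 + h$ ($W{\left(h,V \right)} = h + 1 = 1 + h$)
$f = -12$ ($f = \left(\left(1 + 3\right) - 10\right) 2 = \left(4 - 10\right) 2 = \left(-6\right) 2 = -12$)
$\left(236 + 1424\right) + f = \left(236 + 1424\right) - 12 = 1660 - 12 = 1648$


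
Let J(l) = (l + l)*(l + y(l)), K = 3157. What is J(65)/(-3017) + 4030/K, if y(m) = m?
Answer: -840710/194381 ≈ -4.3251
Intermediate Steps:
J(l) = 4*l² (J(l) = (l + l)*(l + l) = (2*l)*(2*l) = 4*l²)
J(65)/(-3017) + 4030/K = (4*65²)/(-3017) + 4030/3157 = (4*4225)*(-1/3017) + 4030*(1/3157) = 16900*(-1/3017) + 4030/3157 = -16900/3017 + 4030/3157 = -840710/194381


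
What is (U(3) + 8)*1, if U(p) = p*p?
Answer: 17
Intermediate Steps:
U(p) = p²
(U(3) + 8)*1 = (3² + 8)*1 = (9 + 8)*1 = 17*1 = 17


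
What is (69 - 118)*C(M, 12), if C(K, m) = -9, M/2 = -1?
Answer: 441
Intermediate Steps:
M = -2 (M = 2*(-1) = -2)
(69 - 118)*C(M, 12) = (69 - 118)*(-9) = -49*(-9) = 441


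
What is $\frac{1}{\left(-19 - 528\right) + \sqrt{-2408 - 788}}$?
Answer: $- \frac{547}{302405} - \frac{2 i \sqrt{799}}{302405} \approx -0.0018088 - 0.00018695 i$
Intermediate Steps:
$\frac{1}{\left(-19 - 528\right) + \sqrt{-2408 - 788}} = \frac{1}{\left(-19 - 528\right) + \sqrt{-3196}} = \frac{1}{-547 + 2 i \sqrt{799}}$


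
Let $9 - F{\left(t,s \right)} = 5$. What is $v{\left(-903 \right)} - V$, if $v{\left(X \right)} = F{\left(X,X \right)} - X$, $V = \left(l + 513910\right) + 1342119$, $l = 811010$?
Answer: $-2666132$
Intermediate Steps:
$F{\left(t,s \right)} = 4$ ($F{\left(t,s \right)} = 9 - 5 = 4$)
$V = 2667039$ ($V = \left(811010 + 513910\right) + 1342119 = 1324920 + 1342119 = 2667039$)
$v{\left(X \right)} = 4 - X$
$v{\left(-903 \right)} - V = \left(4 - -903\right) - 2667039 = \left(4 + 903\right) - 2667039 = 907 - 2667039 = -2666132$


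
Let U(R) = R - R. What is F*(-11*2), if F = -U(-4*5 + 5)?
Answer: 0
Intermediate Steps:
U(R) = 0
F = 0 (F = -1*0 = 0)
F*(-11*2) = 0*(-11*2) = 0*(-22) = 0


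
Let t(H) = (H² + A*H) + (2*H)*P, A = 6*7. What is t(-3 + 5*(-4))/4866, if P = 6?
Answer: -713/4866 ≈ -0.14653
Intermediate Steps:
A = 42
t(H) = H² + 54*H (t(H) = (H² + 42*H) + (2*H)*6 = (H² + 42*H) + 12*H = H² + 54*H)
t(-3 + 5*(-4))/4866 = ((-3 + 5*(-4))*(54 + (-3 + 5*(-4))))/4866 = ((-3 - 20)*(54 + (-3 - 20)))*(1/4866) = -23*(54 - 23)*(1/4866) = -23*31*(1/4866) = -713*1/4866 = -713/4866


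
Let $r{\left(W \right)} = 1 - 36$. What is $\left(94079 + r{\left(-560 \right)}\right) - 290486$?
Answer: $-196442$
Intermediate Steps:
$r{\left(W \right)} = -35$ ($r{\left(W \right)} = 1 - 36 = -35$)
$\left(94079 + r{\left(-560 \right)}\right) - 290486 = \left(94079 - 35\right) - 290486 = 94044 - 290486 = -196442$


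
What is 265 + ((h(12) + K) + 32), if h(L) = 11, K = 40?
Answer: 348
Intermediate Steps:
265 + ((h(12) + K) + 32) = 265 + ((11 + 40) + 32) = 265 + (51 + 32) = 265 + 83 = 348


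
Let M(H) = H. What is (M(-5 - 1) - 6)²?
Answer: 144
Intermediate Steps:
(M(-5 - 1) - 6)² = ((-5 - 1) - 6)² = (-6 - 6)² = (-12)² = 144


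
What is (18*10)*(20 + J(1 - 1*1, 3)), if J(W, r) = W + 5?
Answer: 4500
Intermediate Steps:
J(W, r) = 5 + W
(18*10)*(20 + J(1 - 1*1, 3)) = (18*10)*(20 + (5 + (1 - 1*1))) = 180*(20 + (5 + (1 - 1))) = 180*(20 + (5 + 0)) = 180*(20 + 5) = 180*25 = 4500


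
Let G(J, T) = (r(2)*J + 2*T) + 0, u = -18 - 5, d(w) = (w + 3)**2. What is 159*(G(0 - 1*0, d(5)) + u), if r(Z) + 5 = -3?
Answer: 16695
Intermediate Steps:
d(w) = (3 + w)**2
u = -23
r(Z) = -8 (r(Z) = -5 - 3 = -8)
G(J, T) = -8*J + 2*T (G(J, T) = (-8*J + 2*T) + 0 = -8*J + 2*T)
159*(G(0 - 1*0, d(5)) + u) = 159*((-8*(0 - 1*0) + 2*(3 + 5)**2) - 23) = 159*((-8*(0 + 0) + 2*8**2) - 23) = 159*((-8*0 + 2*64) - 23) = 159*((0 + 128) - 23) = 159*(128 - 23) = 159*105 = 16695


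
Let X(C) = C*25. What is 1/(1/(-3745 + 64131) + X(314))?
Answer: 60386/474030101 ≈ 0.00012739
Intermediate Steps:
X(C) = 25*C
1/(1/(-3745 + 64131) + X(314)) = 1/(1/(-3745 + 64131) + 25*314) = 1/(1/60386 + 7850) = 1/(474030101/60386) = 60386/474030101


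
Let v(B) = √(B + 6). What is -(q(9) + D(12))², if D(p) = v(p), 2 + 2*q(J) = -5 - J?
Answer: -82 + 48*√2 ≈ -14.118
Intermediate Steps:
v(B) = √(6 + B)
q(J) = -7/2 - J/2 (q(J) = -1 + (-5 - J)/2 = -1 + (-5/2 - J/2) = -7/2 - J/2)
D(p) = √(6 + p)
-(q(9) + D(12))² = -((-7/2 - ½*9) + √(6 + 12))² = -((-7/2 - 9/2) + √18)² = -(-8 + 3*√2)²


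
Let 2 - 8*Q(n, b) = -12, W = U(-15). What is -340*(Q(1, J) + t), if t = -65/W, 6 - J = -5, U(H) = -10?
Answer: -2805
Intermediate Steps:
J = 11 (J = 6 - 1*(-5) = 6 + 5 = 11)
W = -10
Q(n, b) = 7/4 (Q(n, b) = 1/4 - 1/8*(-12) = 1/4 + 3/2 = 7/4)
t = 13/2 (t = -65/(-10) = -65*(-1/10) = 13/2 ≈ 6.5000)
-340*(Q(1, J) + t) = -340*(7/4 + 13/2) = -340*33/4 = -2805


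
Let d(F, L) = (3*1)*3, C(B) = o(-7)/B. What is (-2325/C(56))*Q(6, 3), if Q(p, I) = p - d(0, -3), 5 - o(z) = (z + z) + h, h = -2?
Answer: 18600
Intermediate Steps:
o(z) = 7 - 2*z (o(z) = 5 - ((z + z) - 2) = 5 - (2*z - 2) = 5 - (-2 + 2*z) = 5 + (2 - 2*z) = 7 - 2*z)
C(B) = 21/B (C(B) = (7 - 2*(-7))/B = (7 + 14)/B = 21/B)
d(F, L) = 9 (d(F, L) = 3*3 = 9)
Q(p, I) = -9 + p (Q(p, I) = p - 1*9 = p - 9 = -9 + p)
(-2325/C(56))*Q(6, 3) = (-2325/(21/56))*(-9 + 6) = -2325/(21*(1/56))*(-3) = -2325/3/8*(-3) = -2325*8/3*(-3) = -6200*(-3) = 18600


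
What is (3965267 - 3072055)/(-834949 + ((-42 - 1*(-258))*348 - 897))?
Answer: -446606/380339 ≈ -1.1742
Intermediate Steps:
(3965267 - 3072055)/(-834949 + ((-42 - 1*(-258))*348 - 897)) = 893212/(-834949 + ((-42 + 258)*348 - 897)) = 893212/(-834949 + (216*348 - 897)) = 893212/(-834949 + (75168 - 897)) = 893212/(-834949 + 74271) = 893212/(-760678) = 893212*(-1/760678) = -446606/380339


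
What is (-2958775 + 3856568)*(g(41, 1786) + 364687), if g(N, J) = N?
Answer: 327450245304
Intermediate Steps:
(-2958775 + 3856568)*(g(41, 1786) + 364687) = (-2958775 + 3856568)*(41 + 364687) = 897793*364728 = 327450245304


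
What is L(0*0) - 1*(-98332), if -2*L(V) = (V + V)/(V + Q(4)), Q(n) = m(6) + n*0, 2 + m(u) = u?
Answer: 98332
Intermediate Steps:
m(u) = -2 + u
Q(n) = 4 (Q(n) = (-2 + 6) + n*0 = 4 + 0 = 4)
L(V) = -V/(4 + V) (L(V) = -(V + V)/(2*(V + 4)) = -2*V/(2*(4 + V)) = -V/(4 + V))
L(0*0) - 1*(-98332) = -0*0/(4 + 0*0) - 1*(-98332) = -1*0/(4 + 0) + 98332 = -1*0/4 + 98332 = -1*0*¼ + 98332 = 0 + 98332 = 98332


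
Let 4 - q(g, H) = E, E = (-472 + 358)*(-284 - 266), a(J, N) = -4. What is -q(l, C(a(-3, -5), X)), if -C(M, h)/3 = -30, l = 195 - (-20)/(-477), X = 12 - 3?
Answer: 62696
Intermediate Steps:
X = 9
l = 92995/477 (l = 195 - (-20)*(-1)/477 = 195 - 1*20/477 = 195 - 20/477 = 92995/477 ≈ 194.96)
E = 62700 (E = -114*(-550) = 62700)
C(M, h) = 90 (C(M, h) = -3*(-30) = 90)
q(g, H) = -62696 (q(g, H) = 4 - 1*62700 = 4 - 62700 = -62696)
-q(l, C(a(-3, -5), X)) = -1*(-62696) = 62696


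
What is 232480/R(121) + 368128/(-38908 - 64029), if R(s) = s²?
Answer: 18541031712/1507100617 ≈ 12.302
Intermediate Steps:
232480/R(121) + 368128/(-38908 - 64029) = 232480/(121²) + 368128/(-38908 - 64029) = 232480/14641 + 368128/(-102937) = 232480*(1/14641) + 368128*(-1/102937) = 232480/14641 - 368128/102937 = 18541031712/1507100617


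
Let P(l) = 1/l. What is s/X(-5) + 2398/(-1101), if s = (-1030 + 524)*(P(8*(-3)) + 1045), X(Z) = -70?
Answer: 2327938789/308280 ≈ 7551.4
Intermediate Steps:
s = -6344987/12 (s = (-1030 + 524)*(1/(8*(-3)) + 1045) = -506*(1/(-24) + 1045) = -506*(-1/24 + 1045) = -506*25079/24 = -6344987/12 ≈ -5.2875e+5)
s/X(-5) + 2398/(-1101) = -6344987/12/(-70) + 2398/(-1101) = -6344987/12*(-1/70) + 2398*(-1/1101) = 6344987/840 - 2398/1101 = 2327938789/308280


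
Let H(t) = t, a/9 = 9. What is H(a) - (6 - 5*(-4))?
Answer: 55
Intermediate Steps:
a = 81 (a = 9*9 = 81)
H(a) - (6 - 5*(-4)) = 81 - (6 - 5*(-4)) = 81 - (6 + 20) = 81 - 1*26 = 81 - 26 = 55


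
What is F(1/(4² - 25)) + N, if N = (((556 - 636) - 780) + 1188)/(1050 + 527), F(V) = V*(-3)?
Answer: 2561/4731 ≈ 0.54132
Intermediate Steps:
F(V) = -3*V
N = 328/1577 (N = ((-80 - 780) + 1188)/1577 = (-860 + 1188)*(1/1577) = 328*(1/1577) = 328/1577 ≈ 0.20799)
F(1/(4² - 25)) + N = -3/(4² - 25) + 328/1577 = -3/(16 - 25) + 328/1577 = -3/(-9) + 328/1577 = -3*(-⅑) + 328/1577 = ⅓ + 328/1577 = 2561/4731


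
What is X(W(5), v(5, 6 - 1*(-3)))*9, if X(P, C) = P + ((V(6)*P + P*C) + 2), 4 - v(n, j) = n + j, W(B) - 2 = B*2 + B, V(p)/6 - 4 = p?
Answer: 7821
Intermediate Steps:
V(p) = 24 + 6*p
W(B) = 2 + 3*B (W(B) = 2 + (B*2 + B) = 2 + (2*B + B) = 2 + 3*B)
v(n, j) = 4 - j - n (v(n, j) = 4 - (n + j) = 4 - (j + n) = 4 + (-j - n) = 4 - j - n)
X(P, C) = 2 + 61*P + C*P (X(P, C) = P + (((24 + 6*6)*P + P*C) + 2) = P + (((24 + 36)*P + C*P) + 2) = P + ((60*P + C*P) + 2) = P + (2 + 60*P + C*P) = 2 + 61*P + C*P)
X(W(5), v(5, 6 - 1*(-3)))*9 = (2 + 61*(2 + 3*5) + (4 - (6 - 1*(-3)) - 1*5)*(2 + 3*5))*9 = (2 + 61*(2 + 15) + (4 - (6 + 3) - 5)*(2 + 15))*9 = (2 + 61*17 + (4 - 1*9 - 5)*17)*9 = (2 + 1037 + (4 - 9 - 5)*17)*9 = (2 + 1037 - 10*17)*9 = (2 + 1037 - 170)*9 = 869*9 = 7821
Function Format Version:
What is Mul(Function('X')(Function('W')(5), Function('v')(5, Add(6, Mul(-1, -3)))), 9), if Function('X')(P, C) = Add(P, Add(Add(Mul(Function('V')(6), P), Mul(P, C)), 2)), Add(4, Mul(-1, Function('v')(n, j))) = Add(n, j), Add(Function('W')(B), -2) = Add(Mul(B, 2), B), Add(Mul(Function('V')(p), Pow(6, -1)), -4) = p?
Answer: 7821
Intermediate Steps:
Function('V')(p) = Add(24, Mul(6, p))
Function('W')(B) = Add(2, Mul(3, B)) (Function('W')(B) = Add(2, Add(Mul(B, 2), B)) = Add(2, Add(Mul(2, B), B)) = Add(2, Mul(3, B)))
Function('v')(n, j) = Add(4, Mul(-1, j), Mul(-1, n)) (Function('v')(n, j) = Add(4, Mul(-1, Add(n, j))) = Add(4, Mul(-1, Add(j, n))) = Add(4, Add(Mul(-1, j), Mul(-1, n))) = Add(4, Mul(-1, j), Mul(-1, n)))
Function('X')(P, C) = Add(2, Mul(61, P), Mul(C, P)) (Function('X')(P, C) = Add(P, Add(Add(Mul(Add(24, Mul(6, 6)), P), Mul(P, C)), 2)) = Add(P, Add(Add(Mul(Add(24, 36), P), Mul(C, P)), 2)) = Add(P, Add(Add(Mul(60, P), Mul(C, P)), 2)) = Add(P, Add(2, Mul(60, P), Mul(C, P))) = Add(2, Mul(61, P), Mul(C, P)))
Mul(Function('X')(Function('W')(5), Function('v')(5, Add(6, Mul(-1, -3)))), 9) = Mul(Add(2, Mul(61, Add(2, Mul(3, 5))), Mul(Add(4, Mul(-1, Add(6, Mul(-1, -3))), Mul(-1, 5)), Add(2, Mul(3, 5)))), 9) = Mul(Add(2, Mul(61, Add(2, 15)), Mul(Add(4, Mul(-1, Add(6, 3)), -5), Add(2, 15))), 9) = Mul(Add(2, Mul(61, 17), Mul(Add(4, Mul(-1, 9), -5), 17)), 9) = Mul(Add(2, 1037, Mul(Add(4, -9, -5), 17)), 9) = Mul(Add(2, 1037, Mul(-10, 17)), 9) = Mul(Add(2, 1037, -170), 9) = Mul(869, 9) = 7821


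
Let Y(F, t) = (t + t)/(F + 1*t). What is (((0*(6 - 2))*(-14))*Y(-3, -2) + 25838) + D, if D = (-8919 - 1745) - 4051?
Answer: 11123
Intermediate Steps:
D = -14715 (D = -10664 - 4051 = -14715)
Y(F, t) = 2*t/(F + t) (Y(F, t) = (2*t)/(F + t) = 2*t/(F + t))
(((0*(6 - 2))*(-14))*Y(-3, -2) + 25838) + D = (((0*(6 - 2))*(-14))*(2*(-2)/(-3 - 2)) + 25838) - 14715 = (((0*4)*(-14))*(2*(-2)/(-5)) + 25838) - 14715 = ((0*(-14))*(2*(-2)*(-⅕)) + 25838) - 14715 = (0*(⅘) + 25838) - 14715 = (0 + 25838) - 14715 = 25838 - 14715 = 11123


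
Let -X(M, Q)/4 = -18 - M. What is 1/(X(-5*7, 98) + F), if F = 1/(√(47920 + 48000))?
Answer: -6522560/443534079 - 4*√5995/443534079 ≈ -0.014707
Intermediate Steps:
X(M, Q) = 72 + 4*M (X(M, Q) = -4*(-18 - M) = 72 + 4*M)
F = √5995/23980 (F = 1/(√95920) = 1/(4*√5995) = √5995/23980 ≈ 0.0032288)
1/(X(-5*7, 98) + F) = 1/((72 + 4*(-5*7)) + √5995/23980) = 1/((72 + 4*(-35)) + √5995/23980) = 1/((72 - 140) + √5995/23980) = 1/(-68 + √5995/23980)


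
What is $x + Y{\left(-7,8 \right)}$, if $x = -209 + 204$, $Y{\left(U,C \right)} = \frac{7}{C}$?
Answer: $- \frac{33}{8} \approx -4.125$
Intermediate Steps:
$x = -5$
$x + Y{\left(-7,8 \right)} = -5 + \frac{7}{8} = - \frac{33}{8}$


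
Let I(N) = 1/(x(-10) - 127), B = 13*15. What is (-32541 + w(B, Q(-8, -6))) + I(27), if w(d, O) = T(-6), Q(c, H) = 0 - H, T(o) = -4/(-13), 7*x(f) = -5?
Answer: -378188017/11622 ≈ -32541.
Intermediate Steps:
x(f) = -5/7 (x(f) = (⅐)*(-5) = -5/7)
T(o) = 4/13 (T(o) = -4*(-1/13) = 4/13)
B = 195
Q(c, H) = -H
w(d, O) = 4/13
I(N) = -7/894 (I(N) = 1/(-5/7 - 127) = 1/(-894/7) = -7/894)
(-32541 + w(B, Q(-8, -6))) + I(27) = (-32541 + 4/13) - 7/894 = -423029/13 - 7/894 = -378188017/11622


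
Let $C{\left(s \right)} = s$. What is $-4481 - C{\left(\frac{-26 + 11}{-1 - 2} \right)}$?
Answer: $-4486$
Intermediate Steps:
$-4481 - C{\left(\frac{-26 + 11}{-1 - 2} \right)} = -4481 - \frac{-26 + 11}{-1 - 2} = -4481 - - \frac{15}{-3} = -4481 - \left(-15\right) \left(- \frac{1}{3}\right) = -4481 - 5 = -4486$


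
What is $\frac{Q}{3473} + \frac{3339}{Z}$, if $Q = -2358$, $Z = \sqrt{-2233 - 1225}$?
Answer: $- \frac{2358}{3473} - \frac{477 i \sqrt{3458}}{494} \approx -0.67895 - 56.781 i$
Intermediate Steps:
$Z = i \sqrt{3458}$ ($Z = \sqrt{-3458} = i \sqrt{3458} \approx 58.805 i$)
$\frac{Q}{3473} + \frac{3339}{Z} = - \frac{2358}{3473} + \frac{3339}{i \sqrt{3458}} = \left(-2358\right) \frac{1}{3473} + 3339 \left(- \frac{i \sqrt{3458}}{3458}\right) = - \frac{2358}{3473} - \frac{477 i \sqrt{3458}}{494}$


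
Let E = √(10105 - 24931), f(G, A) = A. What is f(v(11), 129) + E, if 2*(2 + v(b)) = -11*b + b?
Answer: 129 + I*√14826 ≈ 129.0 + 121.76*I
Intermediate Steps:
v(b) = -2 - 5*b (v(b) = -2 + (-11*b + b)/2 = -2 + (-10*b)/2 = -2 - 5*b)
E = I*√14826 (E = √(-14826) = I*√14826 ≈ 121.76*I)
f(v(11), 129) + E = 129 + I*√14826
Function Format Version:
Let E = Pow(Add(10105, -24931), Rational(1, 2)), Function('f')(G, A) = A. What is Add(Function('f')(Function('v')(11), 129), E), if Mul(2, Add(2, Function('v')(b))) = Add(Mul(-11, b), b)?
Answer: Add(129, Mul(I, Pow(14826, Rational(1, 2)))) ≈ Add(129.00, Mul(121.76, I))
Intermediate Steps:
Function('v')(b) = Add(-2, Mul(-5, b)) (Function('v')(b) = Add(-2, Mul(Rational(1, 2), Add(Mul(-11, b), b))) = Add(-2, Mul(Rational(1, 2), Mul(-10, b))) = Add(-2, Mul(-5, b)))
E = Mul(I, Pow(14826, Rational(1, 2))) (E = Pow(-14826, Rational(1, 2)) = Mul(I, Pow(14826, Rational(1, 2))) ≈ Mul(121.76, I))
Add(Function('f')(Function('v')(11), 129), E) = Add(129, Mul(I, Pow(14826, Rational(1, 2))))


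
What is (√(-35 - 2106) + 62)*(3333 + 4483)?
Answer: 484592 + 7816*I*√2141 ≈ 4.8459e+5 + 3.6165e+5*I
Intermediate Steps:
(√(-35 - 2106) + 62)*(3333 + 4483) = (√(-2141) + 62)*7816 = (I*√2141 + 62)*7816 = (62 + I*√2141)*7816 = 484592 + 7816*I*√2141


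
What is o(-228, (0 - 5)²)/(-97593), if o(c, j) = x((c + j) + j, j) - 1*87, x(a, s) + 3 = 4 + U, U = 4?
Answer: 82/97593 ≈ 0.00084022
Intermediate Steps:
x(a, s) = 5 (x(a, s) = -3 + (4 + 4) = -3 + 8 = 5)
o(c, j) = -82 (o(c, j) = 5 - 1*87 = 5 - 87 = -82)
o(-228, (0 - 5)²)/(-97593) = -82/(-97593) = -82*(-1/97593) = 82/97593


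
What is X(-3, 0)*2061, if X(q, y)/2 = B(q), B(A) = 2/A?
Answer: -2748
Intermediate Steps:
X(q, y) = 4/q (X(q, y) = 2*(2/q) = 4/q)
X(-3, 0)*2061 = (4/(-3))*2061 = (4*(-⅓))*2061 = -4/3*2061 = -2748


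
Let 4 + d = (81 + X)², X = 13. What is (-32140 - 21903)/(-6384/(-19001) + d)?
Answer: -93351913/15256656 ≈ -6.1188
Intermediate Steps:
d = 8832 (d = -4 + (81 + 13)² = -4 + 94² = -4 + 8836 = 8832)
(-32140 - 21903)/(-6384/(-19001) + d) = (-32140 - 21903)/(-6384/(-19001) + 8832) = -54043/(-6384*(-1/19001) + 8832) = -54043/(6384/19001 + 8832) = -54043/167823216/19001 = -54043*19001/167823216 = -93351913/15256656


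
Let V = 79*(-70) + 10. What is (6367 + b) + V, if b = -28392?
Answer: -27545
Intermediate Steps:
V = -5520 (V = -5530 + 10 = -5520)
(6367 + b) + V = (6367 - 28392) - 5520 = -22025 - 5520 = -27545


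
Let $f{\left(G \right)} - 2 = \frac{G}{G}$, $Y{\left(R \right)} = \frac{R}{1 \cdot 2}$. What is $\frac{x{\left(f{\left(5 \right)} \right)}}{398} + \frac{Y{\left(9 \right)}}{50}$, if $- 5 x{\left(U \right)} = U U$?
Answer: $\frac{1701}{19900} \approx 0.085477$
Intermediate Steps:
$Y{\left(R \right)} = \frac{R}{2}$
$f{\left(G \right)} = 3$ ($f{\left(G \right)} = 2 + \frac{G}{G} = 2 + 1 = 3$)
$x{\left(U \right)} = - \frac{U^{2}}{5}$ ($x{\left(U \right)} = - \frac{U U}{5} = - \frac{U^{2}}{5}$)
$\frac{x{\left(f{\left(5 \right)} \right)}}{398} + \frac{Y{\left(9 \right)}}{50} = \frac{\left(- \frac{1}{5}\right) 3^{2}}{398} + \frac{\frac{1}{2} \cdot 9}{50} = \left(- \frac{1}{5}\right) 9 \cdot \frac{1}{398} + \frac{9}{2} \cdot \frac{1}{50} = \left(- \frac{9}{5}\right) \frac{1}{398} + \frac{9}{100} = - \frac{9}{1990} + \frac{9}{100} = \frac{1701}{19900}$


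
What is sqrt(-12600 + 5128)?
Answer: 4*I*sqrt(467) ≈ 86.441*I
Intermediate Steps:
sqrt(-12600 + 5128) = sqrt(-7472) = 4*I*sqrt(467)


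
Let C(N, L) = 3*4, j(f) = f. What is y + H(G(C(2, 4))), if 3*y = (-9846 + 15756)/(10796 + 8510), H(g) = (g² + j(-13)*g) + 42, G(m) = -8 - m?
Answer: 34403/49 ≈ 702.10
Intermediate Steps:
C(N, L) = 12
H(g) = 42 + g² - 13*g (H(g) = (g² - 13*g) + 42 = 42 + g² - 13*g)
y = 5/49 (y = ((-9846 + 15756)/(10796 + 8510))/3 = (5910/19306)/3 = (5910*(1/19306))/3 = (⅓)*(15/49) = 5/49 ≈ 0.10204)
y + H(G(C(2, 4))) = 5/49 + (42 + (-8 - 1*12)² - 13*(-8 - 1*12)) = 5/49 + (42 + (-8 - 12)² - 13*(-8 - 12)) = 5/49 + (42 + (-20)² - 13*(-20)) = 5/49 + (42 + 400 + 260) = 5/49 + 702 = 34403/49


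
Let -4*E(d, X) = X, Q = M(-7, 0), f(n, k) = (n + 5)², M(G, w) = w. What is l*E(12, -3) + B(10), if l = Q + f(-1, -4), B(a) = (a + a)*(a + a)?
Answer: 412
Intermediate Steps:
B(a) = 4*a² (B(a) = (2*a)*(2*a) = 4*a²)
f(n, k) = (5 + n)²
Q = 0
E(d, X) = -X/4
l = 16 (l = 0 + (5 - 1)² = 0 + 4² = 0 + 16 = 16)
l*E(12, -3) + B(10) = 16*(-¼*(-3)) + 4*10² = 16*(¾) + 4*100 = 12 + 400 = 412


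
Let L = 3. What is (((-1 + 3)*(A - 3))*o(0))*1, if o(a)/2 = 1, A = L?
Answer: 0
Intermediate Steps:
A = 3
o(a) = 2 (o(a) = 2*1 = 2)
(((-1 + 3)*(A - 3))*o(0))*1 = (((-1 + 3)*(3 - 3))*2)*1 = ((2*0)*2)*1 = (0*2)*1 = 0*1 = 0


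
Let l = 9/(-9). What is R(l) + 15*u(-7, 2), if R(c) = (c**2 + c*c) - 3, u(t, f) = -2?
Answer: -31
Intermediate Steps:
l = -1 (l = 9*(-1/9) = -1)
R(c) = -3 + 2*c**2 (R(c) = (c**2 + c**2) - 3 = 2*c**2 - 3 = -3 + 2*c**2)
R(l) + 15*u(-7, 2) = (-3 + 2*(-1)**2) + 15*(-2) = (-3 + 2*1) - 30 = (-3 + 2) - 30 = -1 - 30 = -31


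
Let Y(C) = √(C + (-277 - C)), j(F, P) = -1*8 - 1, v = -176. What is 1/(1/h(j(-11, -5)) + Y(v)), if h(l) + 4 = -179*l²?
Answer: -14503/58263351494 - 210337009*I*√277/58263351494 ≈ -2.4892e-7 - 0.060084*I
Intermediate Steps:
j(F, P) = -9 (j(F, P) = -8 - 1 = -9)
h(l) = -4 - 179*l²
Y(C) = I*√277 (Y(C) = √(-277) = I*√277)
1/(1/h(j(-11, -5)) + Y(v)) = 1/(1/(-4 - 179*(-9)²) + I*√277) = 1/(1/(-4 - 179*81) + I*√277) = 1/(1/(-4 - 14499) + I*√277) = 1/(1/(-14503) + I*√277) = 1/(-1/14503 + I*√277)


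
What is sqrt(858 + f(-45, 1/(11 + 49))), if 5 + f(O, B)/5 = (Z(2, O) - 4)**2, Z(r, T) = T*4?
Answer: sqrt(170113) ≈ 412.45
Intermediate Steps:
Z(r, T) = 4*T
f(O, B) = -25 + 5*(-4 + 4*O)**2 (f(O, B) = -25 + 5*(4*O - 4)**2 = -25 + 5*(-4 + 4*O)**2)
sqrt(858 + f(-45, 1/(11 + 49))) = sqrt(858 + (-25 + 80*(-1 - 45)**2)) = sqrt(858 + (-25 + 80*(-46)**2)) = sqrt(858 + (-25 + 80*2116)) = sqrt(858 + (-25 + 169280)) = sqrt(858 + 169255) = sqrt(170113)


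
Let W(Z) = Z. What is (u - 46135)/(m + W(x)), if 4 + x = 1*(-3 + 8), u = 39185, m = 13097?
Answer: -3475/6549 ≈ -0.53061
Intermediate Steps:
x = 1 (x = -4 + 1*(-3 + 8) = -4 + 1*5 = -4 + 5 = 1)
(u - 46135)/(m + W(x)) = (39185 - 46135)/(13097 + 1) = -6950/13098 = -6950*1/13098 = -3475/6549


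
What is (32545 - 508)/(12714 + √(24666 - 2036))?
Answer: 203659209/80811583 - 32037*√22630/161623166 ≈ 2.4904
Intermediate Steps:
(32545 - 508)/(12714 + √(24666 - 2036)) = 32037/(12714 + √22630)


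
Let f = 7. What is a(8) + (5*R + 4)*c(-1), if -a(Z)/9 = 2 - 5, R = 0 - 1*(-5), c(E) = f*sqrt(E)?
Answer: 27 + 203*I ≈ 27.0 + 203.0*I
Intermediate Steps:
c(E) = 7*sqrt(E)
R = 5 (R = 0 + 5 = 5)
a(Z) = 27 (a(Z) = -9*(2 - 5) = -9*(-3) = 27)
a(8) + (5*R + 4)*c(-1) = 27 + (5*5 + 4)*(7*sqrt(-1)) = 27 + (25 + 4)*(7*I) = 27 + 29*(7*I) = 27 + 203*I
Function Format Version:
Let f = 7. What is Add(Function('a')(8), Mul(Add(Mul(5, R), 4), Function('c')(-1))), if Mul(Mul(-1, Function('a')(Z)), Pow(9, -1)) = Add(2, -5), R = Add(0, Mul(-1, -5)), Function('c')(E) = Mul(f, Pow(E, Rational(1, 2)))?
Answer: Add(27, Mul(203, I)) ≈ Add(27.000, Mul(203.00, I))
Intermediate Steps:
Function('c')(E) = Mul(7, Pow(E, Rational(1, 2)))
R = 5 (R = Add(0, 5) = 5)
Function('a')(Z) = 27 (Function('a')(Z) = Mul(-9, Add(2, -5)) = Mul(-9, -3) = 27)
Add(Function('a')(8), Mul(Add(Mul(5, R), 4), Function('c')(-1))) = Add(27, Mul(Add(Mul(5, 5), 4), Mul(7, Pow(-1, Rational(1, 2))))) = Add(27, Mul(Add(25, 4), Mul(7, I))) = Add(27, Mul(29, Mul(7, I))) = Add(27, Mul(203, I))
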